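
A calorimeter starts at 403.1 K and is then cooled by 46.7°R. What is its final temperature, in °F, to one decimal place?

219.2°F

Initial temperature in Celsius: 403.1 - 273.15 = 129.9500°C.
The 46.7°R change is an interval, so only the factor 5/9 applies: -46.7 × 5/9 = -25.9444°C.
Final Celsius temperature: 129.9500 - 25.9444 = 104.0056°C.
In Fahrenheit: 104.0056 × 1.8 + 32 = 219.2°F.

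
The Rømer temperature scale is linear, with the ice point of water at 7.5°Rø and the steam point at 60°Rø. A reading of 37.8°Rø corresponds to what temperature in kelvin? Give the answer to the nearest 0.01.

Linear interpolation between the fixed points: C = (37.8 - 7.5) × 100 / (60 - 7.5) = 57.7143°C.
Then 57.7143 + 273.15 = 330.86 K.

330.86 K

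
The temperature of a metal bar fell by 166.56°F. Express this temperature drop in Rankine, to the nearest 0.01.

Fahrenheit and Rankine degrees are the same size, so the interval is unchanged: 166.56.

166.56°R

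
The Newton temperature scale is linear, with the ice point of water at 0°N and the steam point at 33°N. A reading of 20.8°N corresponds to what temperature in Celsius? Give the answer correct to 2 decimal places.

63.03°C

Linear interpolation between the fixed points: C = (20.8 - 0) × 100 / (33 - 0) = 63.0303°C.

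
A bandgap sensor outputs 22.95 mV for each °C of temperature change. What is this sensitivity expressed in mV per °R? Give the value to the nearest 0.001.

The quantity depends on a temperature interval, so only the ratio of degree sizes applies; the offset between the scales is irrelevant.
A change of 1°R is a change of 5/9°C, so per °R the value is 22.95 × 5/9 = 12.750.

12.750 mV per °R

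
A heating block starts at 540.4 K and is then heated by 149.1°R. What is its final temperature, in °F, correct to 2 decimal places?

Initial temperature in Celsius: 540.4 - 273.15 = 267.2500°C.
The 149.1°R change is an interval, so only the factor 5/9 applies: +149.1 × 5/9 = +82.8333°C.
Final Celsius temperature: 267.2500 + 82.8333 = 350.0833°C.
In Fahrenheit: 350.0833 × 1.8 + 32 = 662.15°F.

662.15°F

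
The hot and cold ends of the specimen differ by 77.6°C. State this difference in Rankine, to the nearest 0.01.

139.68°R

For a temperature interval the offset drops out; only the factor 1.8 applies.
77.6 × 1.8 = 139.68.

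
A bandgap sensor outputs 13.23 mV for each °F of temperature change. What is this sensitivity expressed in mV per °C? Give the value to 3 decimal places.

Since only a temperature interval is involved, the additive offset between the scales drops out.
A change of 1°C is a change of 1.8°F, so per °C the value is 13.23 × 1.8 = 23.814.

23.814 mV per °C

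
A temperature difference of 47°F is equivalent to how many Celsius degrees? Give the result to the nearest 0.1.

An interval of 1°F corresponds to 5/9°C.
47 × 5/9 = 26.1.

26.1°C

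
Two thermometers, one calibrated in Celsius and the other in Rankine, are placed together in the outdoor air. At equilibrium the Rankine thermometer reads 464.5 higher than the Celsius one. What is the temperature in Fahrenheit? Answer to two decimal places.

Let x be the Celsius reading; then the Rankine reading is 1.8·x + 491.67.
(1.8·x + 491.67) - x = 464.5  ⇒  (0.8)·x = -27.17  ⇒  x = -33.9625°C.
In Fahrenheit: -33.9625 × 1.8 + 32 = -29.13°F.

-29.13°F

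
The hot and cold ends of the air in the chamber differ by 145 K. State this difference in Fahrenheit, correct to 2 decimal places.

For a temperature interval the offset drops out; only the factor 1.8 applies.
145 × 1.8 = 261.00.

261.00°F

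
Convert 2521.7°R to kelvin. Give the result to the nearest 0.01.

In Celsius: (2521.7 - 491.67) × 5/9 = 1127.7944°C.
In kelvin: 1127.7944 + 273.15 = 1400.94 K.

1400.94 K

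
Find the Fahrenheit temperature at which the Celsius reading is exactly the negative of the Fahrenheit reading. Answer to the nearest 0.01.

11.43°F

Let F be the Fahrenheit reading. The Celsius reading is C = 5/9·F - 17.7778.
Require C = -1·F: 5/9·F - 17.7778 = -1·F.
(14/9)·F = 17.7778  ⇒  F = 11.43.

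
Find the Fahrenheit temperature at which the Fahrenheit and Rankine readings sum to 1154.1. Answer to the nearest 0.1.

Let F be the Fahrenheit reading. The Rankine reading is R = 1·F + 459.67.
Require F + R = 1154.1: (2)·F + 459.67 = 1154.1.
F = (1154.1 - 459.67) / (2) = 347.2.

347.2°F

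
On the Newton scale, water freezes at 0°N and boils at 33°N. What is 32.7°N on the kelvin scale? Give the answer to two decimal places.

372.24 K

Linear interpolation between the fixed points: C = (32.7 - 0) × 100 / (33 - 0) = 99.0909°C.
Then 99.0909 + 273.15 = 372.24 K.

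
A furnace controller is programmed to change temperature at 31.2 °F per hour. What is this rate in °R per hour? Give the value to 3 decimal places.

31.200 °R/hour

Since only a temperature interval is involved, the additive offset between the scales drops out.
A change of 1°F is a change of 1°R, so 31.2 × 1 = 31.200.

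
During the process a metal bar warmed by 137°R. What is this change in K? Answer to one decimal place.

An interval of 1°R corresponds to 5/9 K.
137 × 5/9 = 76.1.

76.1 K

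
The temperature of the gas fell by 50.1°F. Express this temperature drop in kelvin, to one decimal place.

Only the scale ratio 5/9 matters for a change in temperature.
50.1 × 5/9 = 27.8.

27.8 K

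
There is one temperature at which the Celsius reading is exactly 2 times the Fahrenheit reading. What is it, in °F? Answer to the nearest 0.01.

-12.31°F

Let F be the Fahrenheit reading. The Celsius reading is C = 5/9·F - 17.7778.
Require C = 2·F: 5/9·F - 17.7778 = 2·F.
(-13/9)·F = 17.7778  ⇒  F = -12.31.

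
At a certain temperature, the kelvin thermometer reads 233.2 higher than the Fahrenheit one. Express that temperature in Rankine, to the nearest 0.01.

Let x be the Fahrenheit reading; then the kelvin reading is 5/9·x + 255.372.
(5/9·x + 255.372) - x = 233.2  ⇒  (-4/9)·x = -22.1722  ⇒  x = 49.8875°F.
In Celsius: (49.8875 - 32) × 5/9 = 9.9375°C.
In Rankine: 9.9375 × 1.8 + 491.67 = 509.56°R.

509.56°R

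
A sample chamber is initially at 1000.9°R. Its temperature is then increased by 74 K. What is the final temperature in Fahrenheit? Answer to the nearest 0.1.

Initial temperature in Celsius: (1000.9 - 491.67) × 5/9 = 282.9056°C.
The 74 K change is an interval; Kelvin and Celsius degrees are the same size, so ΔC = +74°C.
Final Celsius temperature: 282.9056 + 74.0000 = 356.9056°C.
In Fahrenheit: 356.9056 × 1.8 + 32 = 674.4°F.

674.4°F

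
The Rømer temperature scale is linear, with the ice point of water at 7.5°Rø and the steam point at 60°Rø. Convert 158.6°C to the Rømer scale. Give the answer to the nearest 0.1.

Linearly onto the Rømer scale: 7.5 + (158.6000 / 100) × (60 - 7.5) = 90.8°Rø.

90.8°Rø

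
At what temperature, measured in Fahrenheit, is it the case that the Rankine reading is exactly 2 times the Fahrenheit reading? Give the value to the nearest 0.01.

459.67°F

Let F be the Fahrenheit reading. The Rankine reading is R = 1·F + 459.67.
Require R = 2·F: 1·F + 459.67 = 2·F.
(-1)·F = -459.67  ⇒  F = 459.67.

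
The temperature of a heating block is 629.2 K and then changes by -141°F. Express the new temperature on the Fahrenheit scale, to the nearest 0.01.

531.89°F

Initial temperature in Celsius: 629.2 - 273.15 = 356.0500°C.
The 141°F change is an interval, so only the factor 5/9 applies: -141 × 5/9 = -78.3333°C.
Final Celsius temperature: 356.0500 - 78.3333 = 277.7167°C.
In Fahrenheit: 277.7167 × 1.8 + 32 = 531.89°F.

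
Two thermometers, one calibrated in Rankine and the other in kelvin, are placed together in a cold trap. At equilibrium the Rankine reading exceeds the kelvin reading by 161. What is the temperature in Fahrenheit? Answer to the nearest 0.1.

-97.4°F

Let x be the Rankine reading; then the kelvin reading is 5/9·x.
(5/9·x) - x = -161  ⇒  (-4/9)·x = -161  ⇒  x = 362.2500°R.
In Celsius: (362.25 - 491.67) × 5/9 = -71.9000°C.
In Fahrenheit: -71.9000 × 1.8 + 32 = -97.4°F.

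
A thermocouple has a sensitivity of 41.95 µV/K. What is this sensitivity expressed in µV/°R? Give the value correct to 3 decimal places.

23.306 µV/°R

The quantity depends on a temperature interval, so only the ratio of degree sizes applies; the offset between the scales is irrelevant.
A change of 1°R is a change of 5/9 K, so per °R the value is 41.95 × 5/9 = 23.306.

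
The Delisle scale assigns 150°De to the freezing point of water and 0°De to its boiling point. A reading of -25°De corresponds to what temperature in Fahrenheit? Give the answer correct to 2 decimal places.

242.00°F

Linear interpolation between the fixed points: C = (-25 - 150) × 100 / (0 - 150) = 116.6667°C.
Then 116.6667 × 1.8 + 32 = 242.00°F.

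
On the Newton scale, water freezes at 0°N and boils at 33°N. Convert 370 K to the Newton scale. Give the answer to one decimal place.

32.0°N

First in Celsius: 370 - 273.15 = 96.8500°C.
Linearly onto the Newton scale: 0 + (96.8500 / 100) × (33 - 0) = 32.0°N.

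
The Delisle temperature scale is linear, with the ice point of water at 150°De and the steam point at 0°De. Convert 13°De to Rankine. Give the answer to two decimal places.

Linear interpolation between the fixed points: C = (13 - 150) × 100 / (0 - 150) = 91.3333°C.
Then 91.3333 × 1.8 + 491.67 = 656.07°R.

656.07°R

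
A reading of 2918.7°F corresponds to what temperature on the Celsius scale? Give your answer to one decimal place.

In Celsius: (2918.7 - 32) × 5/9 = 1603.7222°C.

1603.7°C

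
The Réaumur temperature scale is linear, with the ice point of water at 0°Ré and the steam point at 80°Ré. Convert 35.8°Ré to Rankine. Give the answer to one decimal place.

Linear interpolation between the fixed points: C = (35.8 - 0) × 100 / (80 - 0) = 44.7500°C.
Then 44.7500 × 1.8 + 491.67 = 572.2°R.

572.2°R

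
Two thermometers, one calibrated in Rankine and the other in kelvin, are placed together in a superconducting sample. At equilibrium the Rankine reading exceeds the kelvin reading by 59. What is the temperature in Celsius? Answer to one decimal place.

Let x be the Rankine reading; then the kelvin reading is 5/9·x.
(5/9·x) - x = -59  ⇒  (-4/9)·x = -59  ⇒  x = 132.7500°R.
In Celsius: (132.75 - 491.67) × 5/9 = -199.4°C.

-199.4°C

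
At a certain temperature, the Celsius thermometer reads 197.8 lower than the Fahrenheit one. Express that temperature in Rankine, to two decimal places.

Let x be the Fahrenheit reading; then the Celsius reading is 5/9·x - 17.7778.
(5/9·x - 17.7778) - x = -197.8  ⇒  (-4/9)·x = -180.022  ⇒  x = 405.0500°F.
In Celsius: (405.05 - 32) × 5/9 = 207.2500°C.
In Rankine: 207.2500 × 1.8 + 491.67 = 864.72°R.

864.72°R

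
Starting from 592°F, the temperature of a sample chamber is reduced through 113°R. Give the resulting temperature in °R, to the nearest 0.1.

938.7°R

Initial temperature in Celsius: (592 - 32) × 5/9 = 311.1111°C.
The 113°R change is an interval, so only the factor 5/9 applies: -113 × 5/9 = -62.7778°C.
Final Celsius temperature: 311.1111 - 62.7778 = 248.3333°C.
In Rankine: 248.3333 × 1.8 + 491.67 = 938.7°R.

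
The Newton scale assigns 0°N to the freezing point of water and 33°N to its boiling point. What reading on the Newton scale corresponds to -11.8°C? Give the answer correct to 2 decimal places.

Linearly onto the Newton scale: 0 + (-11.8000 / 100) × (33 - 0) = -3.89°N.

-3.89°N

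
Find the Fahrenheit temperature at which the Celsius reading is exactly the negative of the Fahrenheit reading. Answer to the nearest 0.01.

11.43°F

Let F be the Fahrenheit reading. The Celsius reading is C = 5/9·F - 17.7778.
Require C = -1·F: 5/9·F - 17.7778 = -1·F.
(14/9)·F = 17.7778  ⇒  F = 11.43.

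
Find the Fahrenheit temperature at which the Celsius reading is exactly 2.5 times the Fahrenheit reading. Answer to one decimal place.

Let F be the Fahrenheit reading. The Celsius reading is C = 5/9·F - 17.7778.
Require C = 2.5·F: 5/9·F - 17.7778 = 2.5·F.
(-35/18)·F = 17.7778  ⇒  F = -9.1.

-9.1°F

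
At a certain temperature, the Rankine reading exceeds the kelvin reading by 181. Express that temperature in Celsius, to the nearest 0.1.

Let x be the Rankine reading; then the kelvin reading is 5/9·x.
(5/9·x) - x = -181  ⇒  (-4/9)·x = -181  ⇒  x = 407.2500°R.
In Celsius: (407.25 - 491.67) × 5/9 = -46.9°C.

-46.9°C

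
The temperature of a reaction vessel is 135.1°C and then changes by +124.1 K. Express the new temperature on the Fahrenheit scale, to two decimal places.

The 124.1 K change is an interval; Kelvin and Celsius degrees are the same size, so ΔC = +124.1°C.
Final Celsius temperature: 135.1000 + 124.1000 = 259.2000°C.
In Fahrenheit: 259.2000 × 1.8 + 32 = 498.56°F.

498.56°F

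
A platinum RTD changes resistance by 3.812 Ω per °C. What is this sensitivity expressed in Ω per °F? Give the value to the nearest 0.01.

2.12 Ω per °F

The quantity depends on a temperature interval, so only the ratio of degree sizes applies; the offset between the scales is irrelevant.
A change of 1°F is a change of 5/9°C, so per °F the value is 3.812 × 5/9 = 2.12.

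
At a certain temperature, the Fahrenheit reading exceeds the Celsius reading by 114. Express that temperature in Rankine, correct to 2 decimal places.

676.17°R

Let x be the Fahrenheit reading; then the Celsius reading is 5/9·x - 17.7778.
(5/9·x - 17.7778) - x = -114  ⇒  (-4/9)·x = -96.2222  ⇒  x = 216.5000°F.
In Celsius: (216.5 - 32) × 5/9 = 102.5000°C.
In Rankine: 102.5000 × 1.8 + 491.67 = 676.17°R.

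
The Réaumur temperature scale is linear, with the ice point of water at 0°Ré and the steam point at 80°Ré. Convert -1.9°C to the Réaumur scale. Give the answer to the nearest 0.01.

Linearly onto the Réaumur scale: 0 + (-1.9000 / 100) × (80 - 0) = -1.52°Ré.

-1.52°Ré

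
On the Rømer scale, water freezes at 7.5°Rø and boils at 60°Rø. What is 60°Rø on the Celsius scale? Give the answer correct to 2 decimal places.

100.00°C

Linear interpolation between the fixed points: C = (60 - 7.5) × 100 / (60 - 7.5) = 100.0000°C.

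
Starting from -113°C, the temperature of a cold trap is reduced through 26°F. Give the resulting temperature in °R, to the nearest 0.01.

The 26°F change is an interval, so only the factor 5/9 applies: -26 × 5/9 = -14.4444°C.
Final Celsius temperature: -113.0000 - 14.4444 = -127.4444°C.
In Rankine: -127.4444 × 1.8 + 491.67 = 262.27°R.

262.27°R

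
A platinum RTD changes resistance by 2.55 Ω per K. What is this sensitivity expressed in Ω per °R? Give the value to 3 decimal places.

Since only a temperature interval is involved, the additive offset between the scales drops out.
A change of 1°R is a change of 5/9 K, so per °R the value is 2.55 × 5/9 = 1.417.

1.417 Ω per °R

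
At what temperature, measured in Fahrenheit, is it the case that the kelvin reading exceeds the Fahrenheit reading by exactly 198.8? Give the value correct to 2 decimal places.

Let F be the Fahrenheit reading. The kelvin reading is K = 5/9·F + 255.372.
Require K - F = 198.8: (-4/9)·F + 255.372 = 198.8.
F = (198.8 - 255.372) / (-4/9) = 127.29.

127.29°F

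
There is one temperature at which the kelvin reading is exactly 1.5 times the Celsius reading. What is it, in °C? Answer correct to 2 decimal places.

Let C be the Celsius reading. The kelvin reading is K = 1·C + 273.15.
Require K = 1.5·C: 1·C + 273.15 = 1.5·C.
(-0.5)·C = -273.15  ⇒  C = 546.30.

546.30°C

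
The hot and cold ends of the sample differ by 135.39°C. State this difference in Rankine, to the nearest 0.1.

243.7°R

An interval of 1°C corresponds to 1.8°R.
135.39 × 1.8 = 243.7.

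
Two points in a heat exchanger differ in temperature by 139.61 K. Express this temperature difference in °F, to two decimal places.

Only the scale ratio 1.8 matters for a change in temperature.
139.61 × 1.8 = 251.30.

251.30°F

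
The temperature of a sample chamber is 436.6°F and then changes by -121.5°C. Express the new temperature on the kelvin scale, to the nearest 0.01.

Initial temperature in Celsius: (436.6 - 32) × 5/9 = 224.7778°C.
Final Celsius temperature: 224.7778 - 121.5000 = 103.2778°C.
In kelvin: 103.2778 + 273.15 = 376.43 K.

376.43 K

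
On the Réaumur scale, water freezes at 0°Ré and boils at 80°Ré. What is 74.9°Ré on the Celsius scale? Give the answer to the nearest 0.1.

Linear interpolation between the fixed points: C = (74.9 - 0) × 100 / (80 - 0) = 93.6250°C.

93.6°C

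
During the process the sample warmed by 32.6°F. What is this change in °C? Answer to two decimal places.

Only the scale ratio 5/9 matters for a change in temperature.
32.6 × 5/9 = 18.11.

18.11°C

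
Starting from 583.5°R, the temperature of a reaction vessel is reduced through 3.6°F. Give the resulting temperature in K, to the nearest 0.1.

Initial temperature in Celsius: (583.5 - 491.67) × 5/9 = 51.0167°C.
The 3.6°F change is an interval, so only the factor 5/9 applies: -3.6 × 5/9 = -2.0000°C.
Final Celsius temperature: 51.0167 - 2.0000 = 49.0167°C.
In kelvin: 49.0167 + 273.15 = 322.2 K.

322.2 K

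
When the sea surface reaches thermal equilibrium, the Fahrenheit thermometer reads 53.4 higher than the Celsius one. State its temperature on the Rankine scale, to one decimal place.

539.8°R

Let x be the Celsius reading; then the Fahrenheit reading is 1.8·x + 32.
(1.8·x + 32) - x = 53.4  ⇒  (0.8)·x = 21.4  ⇒  x = 26.7500°C.
In Rankine: 26.7500 × 1.8 + 491.67 = 539.8°R.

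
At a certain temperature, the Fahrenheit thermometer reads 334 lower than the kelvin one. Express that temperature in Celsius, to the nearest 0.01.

-116.06°C

Let x be the kelvin reading; then the Fahrenheit reading is 1.8·x - 459.67.
(1.8·x - 459.67) - x = -334  ⇒  (0.8)·x = 125.67  ⇒  x = 157.0875 K.
In Celsius: 157.0875 - 273.15 = -116.06°C.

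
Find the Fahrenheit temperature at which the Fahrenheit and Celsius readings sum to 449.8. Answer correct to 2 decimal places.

Let F be the Fahrenheit reading. The Celsius reading is C = 5/9·F - 17.7778.
Require F + C = 449.8: (14/9)·F - 17.7778 = 449.8.
F = (449.8 + 17.7778) / (14/9) = 300.59.

300.59°F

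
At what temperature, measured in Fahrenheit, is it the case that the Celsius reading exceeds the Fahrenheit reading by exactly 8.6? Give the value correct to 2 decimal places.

Let F be the Fahrenheit reading. The Celsius reading is C = 5/9·F - 17.7778.
Require C - F = 8.6: (-4/9)·F - 17.7778 = 8.6.
F = (8.6 + 17.7778) / (-4/9) = -59.35.

-59.35°F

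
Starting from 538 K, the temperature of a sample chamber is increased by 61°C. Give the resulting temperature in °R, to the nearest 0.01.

Initial temperature in Celsius: 538 - 273.15 = 264.8500°C.
Final Celsius temperature: 264.8500 + 61.0000 = 325.8500°C.
In Rankine: 325.8500 × 1.8 + 491.67 = 1078.20°R.

1078.20°R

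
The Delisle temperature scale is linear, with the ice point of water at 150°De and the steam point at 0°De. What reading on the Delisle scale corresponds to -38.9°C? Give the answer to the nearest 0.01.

Linearly onto the Delisle scale: 150 + (-38.9000 / 100) × (0 - 150) = 208.35°De.

208.35°De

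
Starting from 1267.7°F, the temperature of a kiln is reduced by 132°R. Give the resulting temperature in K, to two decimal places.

886.32 K

Initial temperature in Celsius: (1267.7 - 32) × 5/9 = 686.5000°C.
The 132°R change is an interval, so only the factor 5/9 applies: -132 × 5/9 = -73.3333°C.
Final Celsius temperature: 686.5000 - 73.3333 = 613.1667°C.
In kelvin: 613.1667 + 273.15 = 886.32 K.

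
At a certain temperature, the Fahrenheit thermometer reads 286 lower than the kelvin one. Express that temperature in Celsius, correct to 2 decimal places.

Let x be the kelvin reading; then the Fahrenheit reading is 1.8·x - 459.67.
(1.8·x - 459.67) - x = -286  ⇒  (0.8)·x = 173.67  ⇒  x = 217.0875 K.
In Celsius: 217.0875 - 273.15 = -56.06°C.

-56.06°C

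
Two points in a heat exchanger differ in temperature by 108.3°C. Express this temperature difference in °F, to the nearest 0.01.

194.94°F

An interval of 1°C corresponds to 1.8°F.
108.3 × 1.8 = 194.94.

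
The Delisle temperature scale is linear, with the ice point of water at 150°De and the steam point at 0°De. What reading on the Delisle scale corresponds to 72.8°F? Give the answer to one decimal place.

116.0°De

First in Celsius: (72.8 - 32) × 5/9 = 22.6667°C.
Linearly onto the Delisle scale: 150 + (22.6667 / 100) × (0 - 150) = 116.0°De.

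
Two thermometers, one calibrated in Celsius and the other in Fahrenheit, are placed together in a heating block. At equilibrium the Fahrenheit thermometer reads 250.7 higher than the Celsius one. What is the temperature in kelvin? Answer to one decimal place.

546.5 K

Let x be the Celsius reading; then the Fahrenheit reading is 1.8·x + 32.
(1.8·x + 32) - x = 250.7  ⇒  (0.8)·x = 218.7  ⇒  x = 273.3750°C.
In kelvin: 273.3750 + 273.15 = 546.5 K.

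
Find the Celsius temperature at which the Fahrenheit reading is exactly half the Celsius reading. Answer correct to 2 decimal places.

-24.62°C

Let C be the Celsius reading. The Fahrenheit reading is F = 1.8·C + 32.
Require F = 0.5·C: 1.8·C + 32 = 0.5·C.
(1.3)·C = -32  ⇒  C = -24.62.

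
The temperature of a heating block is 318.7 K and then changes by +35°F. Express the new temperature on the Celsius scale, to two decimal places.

64.99°C

Initial temperature in Celsius: 318.7 - 273.15 = 45.5500°C.
The 35°F change is an interval, so only the factor 5/9 applies: +35 × 5/9 = +19.4444°C.
Final Celsius temperature: 45.5500 + 19.4444 = 64.9944°C.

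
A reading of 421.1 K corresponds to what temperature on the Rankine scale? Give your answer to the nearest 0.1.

In Celsius: 421.1 - 273.15 = 147.9500°C.
In Rankine: 147.9500 × 1.8 + 491.67 = 758.0°R.

758.0°R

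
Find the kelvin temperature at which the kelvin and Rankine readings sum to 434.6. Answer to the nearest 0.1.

Let K be the kelvin reading. The Rankine reading is R = 1.8·K.
Require K + R = 434.6: (2.8)·K = 434.6.
K = (434.6) / (2.8) = 155.2.

155.2 K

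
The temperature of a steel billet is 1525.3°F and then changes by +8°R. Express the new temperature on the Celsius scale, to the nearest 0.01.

Initial temperature in Celsius: (1525.3 - 32) × 5/9 = 829.6111°C.
The 8°R change is an interval, so only the factor 5/9 applies: +8 × 5/9 = +4.4444°C.
Final Celsius temperature: 829.6111 + 4.4444 = 834.0556°C.

834.06°C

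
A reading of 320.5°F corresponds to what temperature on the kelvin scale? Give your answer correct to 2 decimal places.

433.43 K

In Celsius: (320.5 - 32) × 5/9 = 160.2778°C.
In kelvin: 160.2778 + 273.15 = 433.43 K.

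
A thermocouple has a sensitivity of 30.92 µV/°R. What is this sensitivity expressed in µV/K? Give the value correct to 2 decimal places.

55.66 µV/K

Since only a temperature interval is involved, the additive offset between the scales drops out.
A change of 1 K is a change of 1.8°R, so per K the value is 30.92 × 1.8 = 55.66.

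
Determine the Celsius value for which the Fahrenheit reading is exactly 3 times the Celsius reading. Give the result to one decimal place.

26.7°C

Let C be the Celsius reading. The Fahrenheit reading is F = 1.8·C + 32.
Require F = 3·C: 1.8·C + 32 = 3·C.
(-1.2)·C = -32  ⇒  C = 26.7.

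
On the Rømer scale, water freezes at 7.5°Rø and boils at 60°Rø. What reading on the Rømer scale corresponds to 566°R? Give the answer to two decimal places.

First in Celsius: (566 - 491.67) × 5/9 = 41.2944°C.
Linearly onto the Rømer scale: 7.5 + (41.2944 / 100) × (60 - 7.5) = 29.18°Rø.

29.18°Rø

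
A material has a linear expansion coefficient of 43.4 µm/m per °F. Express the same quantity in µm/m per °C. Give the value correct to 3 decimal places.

78.120 µm/m per °C

Since only a temperature interval is involved, the additive offset between the scales drops out.
A change of 1°C is a change of 1.8°F, so per °C the value is 43.4 × 1.8 = 78.120.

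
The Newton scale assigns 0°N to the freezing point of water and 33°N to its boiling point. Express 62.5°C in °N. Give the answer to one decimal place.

20.6°N

Linearly onto the Newton scale: 0 + (62.5000 / 100) × (33 - 0) = 20.6°N.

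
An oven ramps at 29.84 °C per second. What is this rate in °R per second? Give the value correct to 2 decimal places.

The quantity depends on a temperature interval, so only the ratio of degree sizes applies; the offset between the scales is irrelevant.
A change of 1°C is a change of 1.8°R, so 29.84 × 1.8 = 53.71.

53.71 °R/second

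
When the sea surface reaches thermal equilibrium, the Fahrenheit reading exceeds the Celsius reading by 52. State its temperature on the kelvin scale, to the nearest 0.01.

298.15 K

Let x be the Fahrenheit reading; then the Celsius reading is 5/9·x - 17.7778.
(5/9·x - 17.7778) - x = -52  ⇒  (-4/9)·x = -34.2222  ⇒  x = 77.0000°F.
In Celsius: (77 - 32) × 5/9 = 25.0000°C.
In kelvin: 25.0000 + 273.15 = 298.15 K.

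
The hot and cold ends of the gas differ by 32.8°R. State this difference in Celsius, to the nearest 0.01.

For a temperature interval the offset drops out; only the factor 5/9 applies.
32.8 × 5/9 = 18.22.

18.22°C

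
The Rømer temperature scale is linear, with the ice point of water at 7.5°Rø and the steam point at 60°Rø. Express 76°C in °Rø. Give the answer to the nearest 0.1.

Linearly onto the Rømer scale: 7.5 + (76.0000 / 100) × (60 - 7.5) = 47.4°Rø.

47.4°Rø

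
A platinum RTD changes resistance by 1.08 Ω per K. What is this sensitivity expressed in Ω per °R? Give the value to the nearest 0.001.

0.600 Ω per °R

The quantity depends on a temperature interval, so only the ratio of degree sizes applies; the offset between the scales is irrelevant.
A change of 1°R is a change of 5/9 K, so per °R the value is 1.08 × 5/9 = 0.600.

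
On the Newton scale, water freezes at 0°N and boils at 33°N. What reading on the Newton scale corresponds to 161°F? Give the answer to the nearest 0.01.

First in Celsius: (161 - 32) × 5/9 = 71.6667°C.
Linearly onto the Newton scale: 0 + (71.6667 / 100) × (33 - 0) = 23.65°N.

23.65°N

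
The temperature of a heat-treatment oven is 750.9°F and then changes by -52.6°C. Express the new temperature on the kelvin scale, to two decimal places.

619.94 K

Initial temperature in Celsius: (750.9 - 32) × 5/9 = 399.3889°C.
Final Celsius temperature: 399.3889 - 52.6000 = 346.7889°C.
In kelvin: 346.7889 + 273.15 = 619.94 K.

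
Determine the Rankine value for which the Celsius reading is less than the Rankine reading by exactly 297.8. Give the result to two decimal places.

Let R be the Rankine reading. The Celsius reading is C = 5/9·R - 273.15.
Require C - R = -297.8: (-4/9)·R - 273.15 = -297.8.
R = (-297.8 + 273.15) / (-4/9) = 55.46.

55.46°R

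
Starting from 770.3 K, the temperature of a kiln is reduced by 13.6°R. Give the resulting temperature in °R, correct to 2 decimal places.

1372.94°R

Initial temperature in Celsius: 770.3 - 273.15 = 497.1500°C.
The 13.6°R change is an interval, so only the factor 5/9 applies: -13.6 × 5/9 = -7.5556°C.
Final Celsius temperature: 497.1500 - 7.5556 = 489.5944°C.
In Rankine: 489.5944 × 1.8 + 491.67 = 1372.94°R.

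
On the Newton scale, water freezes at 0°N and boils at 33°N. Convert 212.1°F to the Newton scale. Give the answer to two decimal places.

First in Celsius: (212.1 - 32) × 5/9 = 100.0556°C.
Linearly onto the Newton scale: 0 + (100.0556 / 100) × (33 - 0) = 33.02°N.

33.02°N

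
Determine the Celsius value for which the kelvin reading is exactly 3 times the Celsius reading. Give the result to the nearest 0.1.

Let C be the Celsius reading. The kelvin reading is K = 1·C + 273.15.
Require K = 3·C: 1·C + 273.15 = 3·C.
(-2)·C = -273.15  ⇒  C = 136.6.

136.6°C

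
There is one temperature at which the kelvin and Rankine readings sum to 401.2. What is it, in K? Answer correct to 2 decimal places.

Let K be the kelvin reading. The Rankine reading is R = 1.8·K.
Require K + R = 401.2: (2.8)·K = 401.2.
K = (401.2) / (2.8) = 143.29.

143.29 K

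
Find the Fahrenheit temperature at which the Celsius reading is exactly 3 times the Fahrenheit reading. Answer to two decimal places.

-7.27°F

Let F be the Fahrenheit reading. The Celsius reading is C = 5/9·F - 17.7778.
Require C = 3·F: 5/9·F - 17.7778 = 3·F.
(-22/9)·F = 17.7778  ⇒  F = -7.27.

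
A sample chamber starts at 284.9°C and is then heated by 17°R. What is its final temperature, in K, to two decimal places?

The 17°R change is an interval, so only the factor 5/9 applies: +17 × 5/9 = +9.4444°C.
Final Celsius temperature: 284.9000 + 9.4444 = 294.3444°C.
In kelvin: 294.3444 + 273.15 = 567.49 K.

567.49 K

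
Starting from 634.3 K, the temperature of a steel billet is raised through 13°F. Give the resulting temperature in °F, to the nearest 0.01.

Initial temperature in Celsius: 634.3 - 273.15 = 361.1500°C.
The 13°F change is an interval, so only the factor 5/9 applies: +13 × 5/9 = +7.2222°C.
Final Celsius temperature: 361.1500 + 7.2222 = 368.3722°C.
In Fahrenheit: 368.3722 × 1.8 + 32 = 695.07°F.

695.07°F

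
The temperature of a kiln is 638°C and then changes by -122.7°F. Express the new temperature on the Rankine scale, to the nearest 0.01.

The 122.7°F change is an interval, so only the factor 5/9 applies: -122.7 × 5/9 = -68.1667°C.
Final Celsius temperature: 638.0000 - 68.1667 = 569.8333°C.
In Rankine: 569.8333 × 1.8 + 491.67 = 1517.37°R.

1517.37°R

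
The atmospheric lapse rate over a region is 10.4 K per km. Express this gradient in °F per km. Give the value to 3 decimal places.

Since only a temperature interval is involved, the additive offset between the scales drops out.
A change of 1 K is a change of 1.8°F, so 10.4 × 1.8 = 18.720.

18.720 °F/km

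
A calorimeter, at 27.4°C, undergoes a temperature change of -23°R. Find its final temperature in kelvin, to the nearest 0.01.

287.77 K

The 23°R change is an interval, so only the factor 5/9 applies: -23 × 5/9 = -12.7778°C.
Final Celsius temperature: 27.4000 - 12.7778 = 14.6222°C.
In kelvin: 14.6222 + 273.15 = 287.77 K.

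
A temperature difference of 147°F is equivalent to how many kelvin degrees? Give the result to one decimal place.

For a temperature interval the offset drops out; only the factor 5/9 applies.
147 × 5/9 = 81.7.

81.7 K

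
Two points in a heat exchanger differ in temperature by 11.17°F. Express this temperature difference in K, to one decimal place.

For a temperature interval the offset drops out; only the factor 5/9 applies.
11.17 × 5/9 = 6.2.

6.2 K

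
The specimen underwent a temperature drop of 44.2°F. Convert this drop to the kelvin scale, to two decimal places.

An interval of 1°F corresponds to 5/9 K.
44.2 × 5/9 = 24.56.

24.56 K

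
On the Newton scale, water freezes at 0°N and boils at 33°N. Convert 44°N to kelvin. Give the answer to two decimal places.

406.48 K

Linear interpolation between the fixed points: C = (44 - 0) × 100 / (33 - 0) = 133.3333°C.
Then 133.3333 + 273.15 = 406.48 K.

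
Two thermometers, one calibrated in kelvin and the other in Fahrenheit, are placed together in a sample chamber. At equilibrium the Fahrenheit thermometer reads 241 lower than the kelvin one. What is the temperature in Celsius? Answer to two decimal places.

0.19°C

Let x be the kelvin reading; then the Fahrenheit reading is 1.8·x - 459.67.
(1.8·x - 459.67) - x = -241  ⇒  (0.8)·x = 218.67  ⇒  x = 273.3375 K.
In Celsius: 273.3375 - 273.15 = 0.19°C.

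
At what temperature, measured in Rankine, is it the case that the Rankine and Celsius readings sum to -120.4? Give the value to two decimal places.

98.20°R

Let R be the Rankine reading. The Celsius reading is C = 5/9·R - 273.15.
Require R + C = -120.4: (14/9)·R - 273.15 = -120.4.
R = (-120.4 + 273.15) / (14/9) = 98.20.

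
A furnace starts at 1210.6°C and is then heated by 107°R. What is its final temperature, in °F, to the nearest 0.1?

The 107°R change is an interval, so only the factor 5/9 applies: +107 × 5/9 = +59.4444°C.
Final Celsius temperature: 1210.6000 + 59.4444 = 1270.0444°C.
In Fahrenheit: 1270.0444 × 1.8 + 32 = 2318.1°F.

2318.1°F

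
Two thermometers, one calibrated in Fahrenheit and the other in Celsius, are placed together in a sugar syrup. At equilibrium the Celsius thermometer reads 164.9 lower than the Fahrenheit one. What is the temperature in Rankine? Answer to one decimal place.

Let x be the Fahrenheit reading; then the Celsius reading is 5/9·x - 17.7778.
(5/9·x - 17.7778) - x = -164.9  ⇒  (-4/9)·x = -147.122  ⇒  x = 331.0250°F.
In Celsius: (331.025 - 32) × 5/9 = 166.1250°C.
In Rankine: 166.1250 × 1.8 + 491.67 = 790.7°R.

790.7°R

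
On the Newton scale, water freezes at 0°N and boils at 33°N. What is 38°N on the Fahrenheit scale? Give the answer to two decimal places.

Linear interpolation between the fixed points: C = (38 - 0) × 100 / (33 - 0) = 115.1515°C.
Then 115.1515 × 1.8 + 32 = 239.27°F.

239.27°F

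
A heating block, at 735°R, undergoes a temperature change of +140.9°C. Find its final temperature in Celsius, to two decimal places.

Initial temperature in Celsius: (735 - 491.67) × 5/9 = 135.1833°C.
Final Celsius temperature: 135.1833 + 140.9000 = 276.0833°C.

276.08°C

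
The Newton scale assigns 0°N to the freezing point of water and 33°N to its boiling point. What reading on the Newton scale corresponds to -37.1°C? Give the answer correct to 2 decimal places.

Linearly onto the Newton scale: 0 + (-37.1000 / 100) × (33 - 0) = -12.24°N.

-12.24°N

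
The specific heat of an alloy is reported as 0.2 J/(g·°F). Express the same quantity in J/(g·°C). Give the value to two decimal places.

0.36 J/(g·°C)

Since only a temperature interval is involved, the additive offset between the scales drops out.
A change of 1°C is a change of 1.8°F, so per °C the value is 0.2 × 1.8 = 0.36.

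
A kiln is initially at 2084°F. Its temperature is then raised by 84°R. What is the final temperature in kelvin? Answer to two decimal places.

Initial temperature in Celsius: (2084 - 32) × 5/9 = 1140.0000°C.
The 84°R change is an interval, so only the factor 5/9 applies: +84 × 5/9 = +46.6667°C.
Final Celsius temperature: 1140.0000 + 46.6667 = 1186.6667°C.
In kelvin: 1186.6667 + 273.15 = 1459.82 K.

1459.82 K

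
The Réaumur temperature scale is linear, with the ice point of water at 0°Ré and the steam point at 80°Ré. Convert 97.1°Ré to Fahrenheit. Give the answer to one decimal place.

250.5°F

Linear interpolation between the fixed points: C = (97.1 - 0) × 100 / (80 - 0) = 121.3750°C.
Then 121.3750 × 1.8 + 32 = 250.5°F.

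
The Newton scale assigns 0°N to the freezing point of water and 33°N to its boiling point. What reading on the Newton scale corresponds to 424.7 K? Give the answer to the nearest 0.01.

50.01°N

First in Celsius: 424.7 - 273.15 = 151.5500°C.
Linearly onto the Newton scale: 0 + (151.5500 / 100) × (33 - 0) = 50.01°N.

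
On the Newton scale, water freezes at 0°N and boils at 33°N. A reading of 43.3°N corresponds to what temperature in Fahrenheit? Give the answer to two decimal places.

Linear interpolation between the fixed points: C = (43.3 - 0) × 100 / (33 - 0) = 131.2121°C.
Then 131.2121 × 1.8 + 32 = 268.18°F.

268.18°F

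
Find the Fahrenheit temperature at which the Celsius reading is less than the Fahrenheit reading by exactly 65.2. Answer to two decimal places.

Let F be the Fahrenheit reading. The Celsius reading is C = 5/9·F - 17.7778.
Require C - F = -65.2: (-4/9)·F - 17.7778 = -65.2.
F = (-65.2 + 17.7778) / (-4/9) = 106.70.

106.70°F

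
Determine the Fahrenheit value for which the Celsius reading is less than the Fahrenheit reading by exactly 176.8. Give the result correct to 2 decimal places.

Let F be the Fahrenheit reading. The Celsius reading is C = 5/9·F - 17.7778.
Require C - F = -176.8: (-4/9)·F - 17.7778 = -176.8.
F = (-176.8 + 17.7778) / (-4/9) = 357.80.

357.80°F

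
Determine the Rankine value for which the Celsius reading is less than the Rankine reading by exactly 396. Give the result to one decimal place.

Let R be the Rankine reading. The Celsius reading is C = 5/9·R - 273.15.
Require C - R = -396: (-4/9)·R - 273.15 = -396.
R = (-396 + 273.15) / (-4/9) = 276.4.

276.4°R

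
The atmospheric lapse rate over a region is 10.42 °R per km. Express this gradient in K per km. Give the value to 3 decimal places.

5.789 K/km

The quantity depends on a temperature interval, so only the ratio of degree sizes applies; the offset between the scales is irrelevant.
A change of 1°R is a change of 5/9 K, so 10.42 × 5/9 = 5.789.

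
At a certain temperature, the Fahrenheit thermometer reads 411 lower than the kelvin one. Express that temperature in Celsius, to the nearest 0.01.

Let x be the kelvin reading; then the Fahrenheit reading is 1.8·x - 459.67.
(1.8·x - 459.67) - x = -411  ⇒  (0.8)·x = 48.67  ⇒  x = 60.8375 K.
In Celsius: 60.8375 - 273.15 = -212.31°C.

-212.31°C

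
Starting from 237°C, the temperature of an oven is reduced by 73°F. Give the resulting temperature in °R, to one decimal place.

845.3°R

The 73°F change is an interval, so only the factor 5/9 applies: -73 × 5/9 = -40.5556°C.
Final Celsius temperature: 237.0000 - 40.5556 = 196.4444°C.
In Rankine: 196.4444 × 1.8 + 491.67 = 845.3°R.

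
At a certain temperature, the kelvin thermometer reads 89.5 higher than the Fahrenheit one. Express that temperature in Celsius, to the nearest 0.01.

189.56°C

Let x be the Fahrenheit reading; then the kelvin reading is 5/9·x + 255.372.
(5/9·x + 255.372) - x = 89.5  ⇒  (-4/9)·x = -165.872  ⇒  x = 373.2125°F.
In Celsius: (373.2125 - 32) × 5/9 = 189.56°C.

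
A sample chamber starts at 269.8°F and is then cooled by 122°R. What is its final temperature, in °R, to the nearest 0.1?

607.5°R

Initial temperature in Celsius: (269.8 - 32) × 5/9 = 132.1111°C.
The 122°R change is an interval, so only the factor 5/9 applies: -122 × 5/9 = -67.7778°C.
Final Celsius temperature: 132.1111 - 67.7778 = 64.3333°C.
In Rankine: 64.3333 × 1.8 + 491.67 = 607.5°R.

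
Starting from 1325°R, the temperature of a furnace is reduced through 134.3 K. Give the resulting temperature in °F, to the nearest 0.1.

623.6°F

Initial temperature in Celsius: (1325 - 491.67) × 5/9 = 462.9611°C.
The 134.3 K change is an interval; Kelvin and Celsius degrees are the same size, so ΔC = -134.3°C.
Final Celsius temperature: 462.9611 - 134.3000 = 328.6611°C.
In Fahrenheit: 328.6611 × 1.8 + 32 = 623.6°F.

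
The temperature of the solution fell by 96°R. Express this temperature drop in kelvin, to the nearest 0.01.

For a temperature interval the offset drops out; only the factor 5/9 applies.
96 × 5/9 = 53.33.

53.33 K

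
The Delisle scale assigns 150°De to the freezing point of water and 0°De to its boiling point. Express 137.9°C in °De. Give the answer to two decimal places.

-56.85°De

Linearly onto the Delisle scale: 150 + (137.9000 / 100) × (0 - 150) = -56.85°De.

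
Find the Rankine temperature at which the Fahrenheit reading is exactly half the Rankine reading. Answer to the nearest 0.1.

919.3°R

Let R be the Rankine reading. The Fahrenheit reading is F = 1·R - 459.67.
Require F = 0.5·R: 1·R - 459.67 = 0.5·R.
(0.5)·R = 459.67  ⇒  R = 919.3.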